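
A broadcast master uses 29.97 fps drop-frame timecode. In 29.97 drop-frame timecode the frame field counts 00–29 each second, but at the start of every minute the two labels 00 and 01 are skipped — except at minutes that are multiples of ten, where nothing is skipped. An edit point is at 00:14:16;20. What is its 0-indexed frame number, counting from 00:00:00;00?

Complete 10-minute blocks: 1, each 17982 frames → 17982.
Remaining 4 whole minutes in the current block: 1800 + 3 × 1798 = 7194 frames.
Within the current minute: 16 × 30 + 20 − 2 = 498 (labels ;00/;01 skipped at this minute). Total = 17982 + 7194 + 498 = 25674.

25674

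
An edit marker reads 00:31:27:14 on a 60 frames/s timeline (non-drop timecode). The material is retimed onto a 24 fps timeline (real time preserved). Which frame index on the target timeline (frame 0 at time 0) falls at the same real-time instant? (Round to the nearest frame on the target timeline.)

frame 45294

Source frame index: (0×3600 + 31×60 + 27) × 60 + 14 = 113234.
Real time: 113234 / (60) = 56617/30 s.
Target frame: (56617/30) × (24) = 226468/5 ≈ 45293.600 → 45294.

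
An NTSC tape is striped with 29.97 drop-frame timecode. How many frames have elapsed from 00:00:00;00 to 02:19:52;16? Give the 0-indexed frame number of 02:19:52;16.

Complete 10-minute blocks: 13, each 17982 frames → 233766.
Remaining 9 whole minutes in the current block: 1800 + 8 × 1798 = 16184 frames.
Within the current minute: 52 × 30 + 16 − 2 = 1574 (labels ;00/;01 skipped at this minute). Total = 233766 + 16184 + 1574 = 251524.

251524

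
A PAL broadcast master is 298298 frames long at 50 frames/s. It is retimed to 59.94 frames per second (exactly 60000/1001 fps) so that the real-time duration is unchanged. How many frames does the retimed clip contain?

357600 frames

Target frames = source frames × (target rate / source rate) = 298298 × (60000/1001)/(50) = 298298 × 1200/1001 = 357600.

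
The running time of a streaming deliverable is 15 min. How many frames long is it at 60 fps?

54000 frames

15 min = 900 s.
Frames = 900 × 60 = 54000.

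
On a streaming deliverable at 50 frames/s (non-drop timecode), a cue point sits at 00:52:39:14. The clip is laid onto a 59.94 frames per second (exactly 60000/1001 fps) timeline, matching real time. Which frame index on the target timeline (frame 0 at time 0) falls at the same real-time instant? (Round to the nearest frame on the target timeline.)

frame 189367

Source frame index: (0×3600 + 52×60 + 39) × 50 + 14 = 157964.
Real time: 157964 / (50) = 78982/25 s.
Target frame: (78982/25) × (60000/1001) = 189556800/1001 ≈ 189367.433 → 189367.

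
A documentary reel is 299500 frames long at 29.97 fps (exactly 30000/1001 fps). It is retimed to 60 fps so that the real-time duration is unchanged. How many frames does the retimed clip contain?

599599 frames

Target frames = source frames × (target rate / source rate) = 299500 × (60)/(30000/1001) = 299500 × 1001/500 = 599599.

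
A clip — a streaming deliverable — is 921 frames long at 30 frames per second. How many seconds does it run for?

30.7 seconds

Running time = 921 / (30) = 30.7 s.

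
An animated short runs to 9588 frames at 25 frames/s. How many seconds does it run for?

383.52 seconds

Running time = 9588 / (25) = 383.52 s.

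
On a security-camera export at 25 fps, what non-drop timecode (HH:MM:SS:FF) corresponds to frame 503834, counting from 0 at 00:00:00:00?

503834 ÷ 25 = 20153 full seconds, remainder 9 frames.
20153 s = 5 h 35 min 53 s.
Timecode: 05:35:53:09.

05:35:53:09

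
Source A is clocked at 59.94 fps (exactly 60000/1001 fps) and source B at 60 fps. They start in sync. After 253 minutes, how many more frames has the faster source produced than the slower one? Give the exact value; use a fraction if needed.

82800/91 frames

253 min = 15180 s.
A emits 60000/1001 × 15180 = 82800000/91 frames; B emits 60 × 15180 = 910800.
Difference = 82800/91 frames (≈ 909.8901); B is ahead of A.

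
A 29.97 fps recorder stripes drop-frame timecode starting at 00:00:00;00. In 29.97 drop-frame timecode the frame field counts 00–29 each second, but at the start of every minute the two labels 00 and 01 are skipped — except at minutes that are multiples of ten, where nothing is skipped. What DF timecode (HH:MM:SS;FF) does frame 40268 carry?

Each 10-minute DF block holds 10 × 60 × 30 − 9 × 2 = 17982 frames. 40268 ÷ 17982 → 2 full blocks, remainder 4304.
Within the partial block the first minute is 1800 frames and each further minute 1798, so 2 further minute boundaries passed. Total skipped labels = 18 × 2 + 2 × 2 = 40.
Non-drop label index = 40268 + 40 = 40308; at 30 labels/s that is 00:22:23:18, i.e. DF 00:22:23;18.

00:22:23;18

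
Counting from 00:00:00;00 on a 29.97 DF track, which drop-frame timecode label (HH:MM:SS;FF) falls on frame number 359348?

Ten DF minutes hold 17982 frames, so frame 359348 lies in block 19 (frames 341658–359639) with 17690 frames into that block.
The block's first minute is 1800 frames and the rest 1798 each; 17690 frames reaches minute 9, so 19 × 18 + 9 × 2 = 360 labels have been skipped so far.
Adding those back, label number 359348 + 360 = 359708 at 30 labels/s is 11990 s + 8 f = 3 h 19 min 50 s frame 8, i.e. 03:19:50;08.

03:19:50;08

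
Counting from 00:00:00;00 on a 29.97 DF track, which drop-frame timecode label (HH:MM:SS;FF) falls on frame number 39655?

00:22:03;05

Each 10-minute DF block holds 10 × 60 × 30 − 9 × 2 = 17982 frames. 39655 ÷ 17982 → 2 full blocks, remainder 3691.
Within the partial block the first minute is 1800 frames and each further minute 1798, so 2 further minute boundaries passed. Total skipped labels = 18 × 2 + 2 × 2 = 40.
Non-drop label index = 39655 + 40 = 39695; at 30 labels/s that is 00:22:03:05, i.e. DF 00:22:03;05.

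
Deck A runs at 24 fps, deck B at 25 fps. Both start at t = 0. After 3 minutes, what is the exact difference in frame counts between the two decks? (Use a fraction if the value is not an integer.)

3 min = 180 s.
A emits 24 × 180 = 4320 frames; B emits 25 × 180 = 4500.
Difference = 180 frames; B is ahead of A.

180 frames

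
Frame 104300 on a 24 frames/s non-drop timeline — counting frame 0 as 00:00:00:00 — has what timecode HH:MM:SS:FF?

104300 ÷ 24 = 4345 full seconds, remainder 20 frames.
4345 s = 1 h 12 min 25 s.
Timecode: 01:12:25:20.

01:12:25:20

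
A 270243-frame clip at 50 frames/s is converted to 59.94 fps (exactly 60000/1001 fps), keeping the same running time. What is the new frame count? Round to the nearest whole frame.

Frames at target rate = 270243 × (60000/1001) / (50) = 324291600/1001 ≈ 323967.632.
Nearest whole frame: 323968.

323968 frames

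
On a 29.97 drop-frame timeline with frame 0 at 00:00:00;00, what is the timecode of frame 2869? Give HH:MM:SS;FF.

Each 10-minute DF block holds 10 × 60 × 30 − 9 × 2 = 17982 frames. 2869 ÷ 17982 → 0 full blocks, remainder 2869.
Within the partial block the first minute is 1800 frames and each further minute 1798, so 1 further minute boundary passed. Total skipped labels = 18 × 0 + 2 × 1 = 2.
Non-drop label index = 2869 + 2 = 2871; at 30 labels/s that is 00:01:35:21, i.e. DF 00:01:35;21.

00:01:35;21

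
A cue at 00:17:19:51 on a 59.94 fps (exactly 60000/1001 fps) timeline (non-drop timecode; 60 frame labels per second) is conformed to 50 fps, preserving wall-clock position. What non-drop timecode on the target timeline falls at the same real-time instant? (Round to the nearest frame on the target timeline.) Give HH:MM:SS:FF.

Source frame index: (0×3600 + 17×60 + 19) × 60 + 51 = 62391.
Real time: 62391 / (60000/1001) = 20817797/20000 s.
Target frame: (20817797/20000) × (50) = 20817797/400 ≈ 52044.493 → 52044.
At 50 labels/s: frame 52044 → 00:17:20:44.

00:17:20:44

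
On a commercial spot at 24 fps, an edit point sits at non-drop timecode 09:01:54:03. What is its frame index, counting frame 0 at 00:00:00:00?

Total seconds to the label: (9 × 3600 + 1 × 60 + 54) = 32514.
Frame index = 32514 × 24 + 3 = 780339.

frame 780339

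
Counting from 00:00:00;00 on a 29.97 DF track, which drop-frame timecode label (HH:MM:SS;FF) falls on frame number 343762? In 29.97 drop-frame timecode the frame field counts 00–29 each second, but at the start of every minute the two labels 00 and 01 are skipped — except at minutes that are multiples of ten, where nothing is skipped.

Ten DF minutes hold 17982 frames, so frame 343762 lies in block 19 (frames 341658–359639) with 2104 frames into that block.
The block's first minute is 1800 frames and the rest 1798 each; 2104 frames reaches minute 1, so 19 × 18 + 1 × 2 = 344 labels have been skipped so far.
Adding those back, label number 343762 + 344 = 344106 at 30 labels/s is 11470 s + 6 f = 3 h 11 min 10 s frame 6, i.e. 03:11:10;06.

03:11:10;06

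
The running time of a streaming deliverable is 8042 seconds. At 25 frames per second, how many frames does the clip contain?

201050 frames

Frames = 8042 × 25 = 201050.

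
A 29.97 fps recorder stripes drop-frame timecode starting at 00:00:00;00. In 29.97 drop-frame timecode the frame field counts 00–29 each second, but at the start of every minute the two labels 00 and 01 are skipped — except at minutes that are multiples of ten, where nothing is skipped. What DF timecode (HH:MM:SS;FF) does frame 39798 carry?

00:22:07;28

Each 10-minute DF block holds 10 × 60 × 30 − 9 × 2 = 17982 frames. 39798 ÷ 17982 → 2 full blocks, remainder 3834.
Within the partial block the first minute is 1800 frames and each further minute 1798, so 2 further minute boundaries passed. Total skipped labels = 18 × 2 + 2 × 2 = 40.
Non-drop label index = 39798 + 40 = 39838; at 30 labels/s that is 00:22:07:28, i.e. DF 00:22:07;28.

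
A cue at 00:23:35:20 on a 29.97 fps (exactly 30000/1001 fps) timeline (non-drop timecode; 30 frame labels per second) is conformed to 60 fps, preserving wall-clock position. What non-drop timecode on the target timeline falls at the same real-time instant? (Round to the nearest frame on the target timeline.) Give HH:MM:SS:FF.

00:23:37:05

Source frame index: (0×3600 + 23×60 + 35) × 30 + 20 = 42470.
Real time: 42470 / (30000/1001) = 4251247/3000 s.
Target frame: (4251247/3000) × (60) = 4251247/50 ≈ 85024.940 → 85025.
At 60 labels/s: frame 85025 → 00:23:37:05.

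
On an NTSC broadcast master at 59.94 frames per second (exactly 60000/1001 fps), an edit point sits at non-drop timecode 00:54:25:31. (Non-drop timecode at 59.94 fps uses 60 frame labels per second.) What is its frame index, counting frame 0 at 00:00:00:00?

frame 195931

Total seconds to the label: (0 × 3600 + 54 × 60 + 25) = 3265.
Frame index = 3265 × 60 + 31 = 195931.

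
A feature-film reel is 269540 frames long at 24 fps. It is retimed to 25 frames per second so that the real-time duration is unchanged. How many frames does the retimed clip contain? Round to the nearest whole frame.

280771 frames

Frames at target rate = 269540 × (25) / (24) = 1684625/6 ≈ 280770.833.
Nearest whole frame: 280771.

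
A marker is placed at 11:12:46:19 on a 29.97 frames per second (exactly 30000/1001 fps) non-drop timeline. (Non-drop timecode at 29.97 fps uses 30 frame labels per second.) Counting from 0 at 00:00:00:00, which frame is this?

1210999

Total seconds to the label: (11 × 3600 + 12 × 60 + 46) = 40366.
Frame index = 40366 × 30 + 19 = 1210999.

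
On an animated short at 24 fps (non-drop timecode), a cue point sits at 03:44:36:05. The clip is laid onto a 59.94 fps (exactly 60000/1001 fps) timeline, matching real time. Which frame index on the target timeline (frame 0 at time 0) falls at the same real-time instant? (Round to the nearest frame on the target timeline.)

frame 807765

Source frame index: (3×3600 + 44×60 + 36) × 24 + 5 = 323429.
Real time: 323429 / (24) = 323429/24 s.
Target frame: (323429/24) × (60000/1001) = 808572500/1001 ≈ 807764.735 → 807765.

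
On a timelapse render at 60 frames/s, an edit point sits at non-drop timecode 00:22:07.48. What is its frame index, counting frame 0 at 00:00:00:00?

Total seconds to the label: (0 × 3600 + 22 × 60 + 7) = 1327.
Frame index = 1327 × 60 + 48 = 79668.

79668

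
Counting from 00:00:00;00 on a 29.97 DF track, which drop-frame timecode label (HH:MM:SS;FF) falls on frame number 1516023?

Each 10-minute DF block holds 10 × 60 × 30 − 9 × 2 = 17982 frames. 1516023 ÷ 17982 → 84 full blocks, remainder 5535.
Within the partial block the first minute is 1800 frames and each further minute 1798, so 3 further minute boundaries passed. Total skipped labels = 18 × 84 + 2 × 3 = 1518.
Non-drop label index = 1516023 + 1518 = 1517541; at 30 labels/s that is 14:03:04:21, i.e. DF 14:03:04;21.

14:03:04;21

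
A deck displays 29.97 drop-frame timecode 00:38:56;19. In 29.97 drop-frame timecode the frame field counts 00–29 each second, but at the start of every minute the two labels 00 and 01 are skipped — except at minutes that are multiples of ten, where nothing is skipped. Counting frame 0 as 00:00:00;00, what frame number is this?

70029

Complete 10-minute blocks: 3, each 17982 frames → 53946.
Remaining 8 whole minutes in the current block: 1800 + 7 × 1798 = 14386 frames.
Within the current minute: 56 × 30 + 19 − 2 = 1697 (labels ;00/;01 skipped at this minute). Total = 53946 + 14386 + 1697 = 70029.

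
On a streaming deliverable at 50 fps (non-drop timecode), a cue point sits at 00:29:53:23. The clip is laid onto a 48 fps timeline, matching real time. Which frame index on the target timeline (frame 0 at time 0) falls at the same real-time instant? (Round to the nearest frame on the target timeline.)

frame 86086

Source frame index: (0×3600 + 29×60 + 53) × 50 + 23 = 89673.
Real time: 89673 / (50) = 89673/50 s.
Target frame: (89673/50) × (48) = 2152152/25 ≈ 86086.080 → 86086.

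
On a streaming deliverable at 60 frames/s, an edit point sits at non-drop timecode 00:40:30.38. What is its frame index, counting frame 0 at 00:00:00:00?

145838

Total seconds to the label: (0 × 3600 + 40 × 60 + 30) = 2430.
Frame index = 2430 × 60 + 38 = 145838.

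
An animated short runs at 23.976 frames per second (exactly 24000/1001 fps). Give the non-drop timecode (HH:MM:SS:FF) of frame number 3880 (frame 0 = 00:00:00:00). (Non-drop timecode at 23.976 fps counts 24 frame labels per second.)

00:02:41:16

3880 ÷ 24 = 161 full seconds, remainder 16 frames.
161 s = 0 h 2 min 41 s.
Timecode: 00:02:41:16.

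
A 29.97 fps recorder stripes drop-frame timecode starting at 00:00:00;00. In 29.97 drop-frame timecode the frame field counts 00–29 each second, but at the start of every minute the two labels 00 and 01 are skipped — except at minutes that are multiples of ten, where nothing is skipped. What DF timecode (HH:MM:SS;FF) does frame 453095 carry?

Each 10-minute DF block holds 10 × 60 × 30 − 9 × 2 = 17982 frames. 453095 ÷ 17982 → 25 full blocks, remainder 3545.
Within the partial block the first minute is 1800 frames and each further minute 1798, so 1 further minute boundary passed. Total skipped labels = 18 × 25 + 2 × 1 = 452.
Non-drop label index = 453095 + 452 = 453547; at 30 labels/s that is 04:11:58:07, i.e. DF 04:11:58;07.

04:11:58;07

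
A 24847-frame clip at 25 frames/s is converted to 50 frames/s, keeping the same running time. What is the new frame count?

Target frames = source frames × (target rate / source rate) = 24847 × (50)/(25) = 24847 × 2 = 49694.

49694 frames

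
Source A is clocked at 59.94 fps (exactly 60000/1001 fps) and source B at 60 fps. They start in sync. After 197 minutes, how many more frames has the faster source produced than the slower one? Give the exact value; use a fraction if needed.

197 min = 11820 s.
A emits 60000/1001 × 11820 = 709200000/1001 frames; B emits 60 × 11820 = 709200.
Difference = 709200/1001 frames (≈ 708.4915); B is ahead of A.

709200/1001 frames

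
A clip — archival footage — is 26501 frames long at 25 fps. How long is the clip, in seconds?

1060.04 seconds

Running time = 26501 / (25) = 1060.04 s.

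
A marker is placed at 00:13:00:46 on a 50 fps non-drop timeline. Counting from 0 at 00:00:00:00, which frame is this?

Total seconds to the label: (0 × 3600 + 13 × 60 + 0) = 780.
Frame index = 780 × 50 + 46 = 39046.

39046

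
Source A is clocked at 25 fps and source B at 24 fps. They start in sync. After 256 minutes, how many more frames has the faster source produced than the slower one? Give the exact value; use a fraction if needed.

256 min = 15360 s.
A emits 25 × 15360 = 384000 frames; B emits 24 × 15360 = 368640.
Difference = 15360 frames; B is behind A.

15360 frames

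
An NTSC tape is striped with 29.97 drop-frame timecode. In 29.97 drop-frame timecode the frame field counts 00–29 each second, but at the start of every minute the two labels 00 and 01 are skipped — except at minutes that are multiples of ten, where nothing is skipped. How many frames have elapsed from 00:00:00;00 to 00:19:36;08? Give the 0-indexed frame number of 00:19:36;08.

Complete 10-minute blocks: 1, each 17982 frames → 17982.
Remaining 9 whole minutes in the current block: 1800 + 8 × 1798 = 16184 frames.
Within the current minute: 36 × 30 + 8 − 2 = 1086 (labels ;00/;01 skipped at this minute). Total = 17982 + 16184 + 1086 = 35252.

35252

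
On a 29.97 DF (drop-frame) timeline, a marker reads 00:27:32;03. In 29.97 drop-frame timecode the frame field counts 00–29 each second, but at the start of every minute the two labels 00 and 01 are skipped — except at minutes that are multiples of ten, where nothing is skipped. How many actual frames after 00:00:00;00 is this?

49513

Complete 10-minute blocks: 2, each 17982 frames → 35964.
Remaining 7 whole minutes in the current block: 1800 + 6 × 1798 = 12588 frames.
Within the current minute: 32 × 30 + 3 − 2 = 961 (labels ;00/;01 skipped at this minute). Total = 35964 + 12588 + 961 = 49513.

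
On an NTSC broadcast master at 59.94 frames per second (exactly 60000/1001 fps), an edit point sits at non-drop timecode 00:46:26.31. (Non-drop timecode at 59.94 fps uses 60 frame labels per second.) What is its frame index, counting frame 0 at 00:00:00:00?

167191

Total seconds to the label: (0 × 3600 + 46 × 60 + 26) = 2786.
Frame index = 2786 × 60 + 31 = 167191.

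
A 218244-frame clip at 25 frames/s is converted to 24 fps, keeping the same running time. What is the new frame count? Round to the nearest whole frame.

Frames at target rate = 218244 × (24) / (25) = 5237856/25 ≈ 209514.240.
Nearest whole frame: 209514.

209514 frames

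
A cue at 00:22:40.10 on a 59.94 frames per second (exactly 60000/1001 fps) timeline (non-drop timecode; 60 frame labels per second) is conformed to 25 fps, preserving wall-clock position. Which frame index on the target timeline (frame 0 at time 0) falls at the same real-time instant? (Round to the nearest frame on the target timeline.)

frame 34038

Source frame index: (0×3600 + 22×60 + 40) × 60 + 10 = 81610.
Real time: 81610 / (60000/1001) = 8169161/6000 s.
Target frame: (8169161/6000) × (25) = 8169161/240 ≈ 34038.171 → 34038.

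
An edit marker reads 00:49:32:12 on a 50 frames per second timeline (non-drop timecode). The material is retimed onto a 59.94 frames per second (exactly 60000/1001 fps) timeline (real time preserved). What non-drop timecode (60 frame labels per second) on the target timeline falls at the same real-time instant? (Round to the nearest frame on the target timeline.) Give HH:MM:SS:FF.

Source frame index: (0×3600 + 49×60 + 32) × 50 + 12 = 148612.
Real time: 148612 / (50) = 74306/25 s.
Target frame: (74306/25) × (60000/1001) = 178334400/1001 ≈ 178156.244 → 178156.
At 60 labels/s: frame 178156 → 00:49:29:16.

00:49:29:16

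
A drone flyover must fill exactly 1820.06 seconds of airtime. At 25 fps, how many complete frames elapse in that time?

Frames = 1820.06 × 25 = 91003/2 ≈ 45501.5000.
Complete frames: 45501.

45501 frames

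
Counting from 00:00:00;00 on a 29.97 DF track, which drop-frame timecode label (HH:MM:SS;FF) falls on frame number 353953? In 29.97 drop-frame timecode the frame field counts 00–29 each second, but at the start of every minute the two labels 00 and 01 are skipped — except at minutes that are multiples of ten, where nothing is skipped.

Ten DF minutes hold 17982 frames, so frame 353953 lies in block 19 (frames 341658–359639) with 12295 frames into that block.
The block's first minute is 1800 frames and the rest 1798 each; 12295 frames reaches minute 6, so 19 × 18 + 6 × 2 = 354 labels have been skipped so far.
Adding those back, label number 353953 + 354 = 354307 at 30 labels/s is 11810 s + 7 f = 3 h 16 min 50 s frame 7, i.e. 03:16:50;07.

03:16:50;07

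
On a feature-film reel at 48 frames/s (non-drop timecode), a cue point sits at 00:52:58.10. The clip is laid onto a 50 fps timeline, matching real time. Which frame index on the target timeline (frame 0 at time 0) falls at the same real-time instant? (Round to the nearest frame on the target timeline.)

frame 158910

Source frame index: (0×3600 + 52×60 + 58) × 48 + 10 = 152554.
Real time: 152554 / (48) = 76277/24 s.
Target frame: (76277/24) × (50) = 1906925/12 ≈ 158910.417 → 158910.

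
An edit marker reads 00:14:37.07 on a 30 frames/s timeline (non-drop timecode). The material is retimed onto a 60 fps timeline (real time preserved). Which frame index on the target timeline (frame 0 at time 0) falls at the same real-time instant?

frame 52634

Source frame index: (0×3600 + 14×60 + 37) × 30 + 7 = 26317.
Real time: 26317 / (30) = 26317/30 s.
Target frame: (26317/30) × (60) = 52634.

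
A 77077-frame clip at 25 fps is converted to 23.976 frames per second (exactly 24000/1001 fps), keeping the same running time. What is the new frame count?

Target frames = source frames × (target rate / source rate) = 77077 × (24000/1001)/(25) = 77077 × 960/1001 = 73920.

73920 frames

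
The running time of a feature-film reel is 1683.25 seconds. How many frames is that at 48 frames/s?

Frames = 1683.25 × 48 = 80796.

80796 frames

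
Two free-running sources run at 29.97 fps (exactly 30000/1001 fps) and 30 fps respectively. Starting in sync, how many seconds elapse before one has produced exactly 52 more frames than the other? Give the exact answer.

26026/15 seconds

The gap grows by |30 − 30000/1001| = 30/1001 frames per second.
Time for a 52-frame gap: 52 ÷ (30/1001) = 26026/15 s.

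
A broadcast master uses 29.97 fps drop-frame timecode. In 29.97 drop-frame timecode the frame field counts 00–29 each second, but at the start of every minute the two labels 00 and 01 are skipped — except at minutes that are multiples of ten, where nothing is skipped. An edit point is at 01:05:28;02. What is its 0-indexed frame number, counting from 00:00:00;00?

As if non-drop at 30 labels/s: (1 × 3600 + 5 × 60 + 28) × 30 + 2 = 117842.
Minute boundaries passed: 65; those not divisible by 10: 65 − 6 = 59; dropped labels = 2 × 59 = 118.
Actual frame index = 117842 − 118 = 117724.

117724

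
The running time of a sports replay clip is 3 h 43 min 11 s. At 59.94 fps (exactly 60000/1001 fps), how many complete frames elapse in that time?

802657 frames

3 h 43 min 11 s = 13391 s.
Frames = 13391 × 60000/1001 = 114780000/143 ≈ 802657.3427.
Complete frames: 802657.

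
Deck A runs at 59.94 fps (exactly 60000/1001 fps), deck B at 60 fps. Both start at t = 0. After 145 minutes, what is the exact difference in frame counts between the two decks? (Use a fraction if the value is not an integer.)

522000/1001 frames

145 min = 8700 s.
A emits 60000/1001 × 8700 = 522000000/1001 frames; B emits 60 × 8700 = 522000.
Difference = 522000/1001 frames (≈ 521.4785); B is ahead of A.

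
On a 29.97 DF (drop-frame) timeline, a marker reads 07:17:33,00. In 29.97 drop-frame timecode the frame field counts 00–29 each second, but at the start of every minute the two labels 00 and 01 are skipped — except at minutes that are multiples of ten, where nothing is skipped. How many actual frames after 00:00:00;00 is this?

Complete 10-minute blocks: 43, each 17982 frames → 773226.
Remaining 7 whole minutes in the current block: 1800 + 6 × 1798 = 12588 frames.
Within the current minute: 33 × 30 + 0 − 2 = 988 (labels ;00/;01 skipped at this minute). Total = 773226 + 12588 + 988 = 786802.

786802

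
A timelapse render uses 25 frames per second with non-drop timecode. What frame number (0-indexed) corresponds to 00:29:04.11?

Total seconds to the label: (0 × 3600 + 29 × 60 + 4) = 1744.
Frame index = 1744 × 25 + 11 = 43611.

frame 43611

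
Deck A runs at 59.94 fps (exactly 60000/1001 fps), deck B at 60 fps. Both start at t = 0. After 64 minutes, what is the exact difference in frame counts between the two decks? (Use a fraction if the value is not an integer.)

64 min = 3840 s.
A emits 60000/1001 × 3840 = 230400000/1001 frames; B emits 60 × 3840 = 230400.
Difference = 230400/1001 frames (≈ 230.1698); B is ahead of A.

230400/1001 frames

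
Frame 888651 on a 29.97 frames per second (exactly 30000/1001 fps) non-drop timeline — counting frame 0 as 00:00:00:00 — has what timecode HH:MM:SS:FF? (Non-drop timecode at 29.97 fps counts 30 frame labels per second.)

888651 ÷ 30 = 29621 full seconds, remainder 21 frames.
29621 s = 8 h 13 min 41 s.
Timecode: 08:13:41:21.

08:13:41:21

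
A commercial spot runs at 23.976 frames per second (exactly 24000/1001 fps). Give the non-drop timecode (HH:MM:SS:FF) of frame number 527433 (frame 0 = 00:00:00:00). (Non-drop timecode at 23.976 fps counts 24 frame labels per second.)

527433 ÷ 24 = 21976 full seconds, remainder 9 frames.
21976 s = 6 h 6 min 16 s.
Timecode: 06:06:16:09.

06:06:16:09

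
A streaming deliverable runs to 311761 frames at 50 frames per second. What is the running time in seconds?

Running time = 311761 / (50) = 6235.22 s.

6235.22 seconds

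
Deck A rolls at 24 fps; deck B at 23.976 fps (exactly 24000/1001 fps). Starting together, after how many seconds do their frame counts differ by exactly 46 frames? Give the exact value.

23023/12 seconds

The gap grows by |24000/1001 − 24| = 24/1001 frames per second.
Time for a 46-frame gap: 46 ÷ (24/1001) = 23023/12 s.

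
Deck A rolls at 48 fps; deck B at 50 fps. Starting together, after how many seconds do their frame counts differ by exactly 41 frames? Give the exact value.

20.5 seconds

The gap grows by |50 − 48| = 2 frames per second.
Time for a 41-frame gap: 41 ÷ (2) = 20.5 s.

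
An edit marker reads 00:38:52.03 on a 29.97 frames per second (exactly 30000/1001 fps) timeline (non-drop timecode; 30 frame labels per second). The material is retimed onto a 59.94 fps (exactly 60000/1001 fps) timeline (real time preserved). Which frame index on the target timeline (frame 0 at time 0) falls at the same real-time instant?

frame 139926

Source frame index: (0×3600 + 38×60 + 52) × 30 + 3 = 69963.
Real time: 69963 / (30000/1001) = 23344321/10000 s.
Target frame: (23344321/10000) × (60000/1001) = 139926.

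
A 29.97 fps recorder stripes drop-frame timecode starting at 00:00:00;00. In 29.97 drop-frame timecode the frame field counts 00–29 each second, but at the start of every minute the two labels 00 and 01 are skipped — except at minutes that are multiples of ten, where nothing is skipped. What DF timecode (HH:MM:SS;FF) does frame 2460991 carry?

22:48:35;05

Ten DF minutes hold 17982 frames, so frame 2460991 lies in block 136 (frames 2445552–2463533) with 15439 frames into that block.
The block's first minute is 1800 frames and the rest 1798 each; 15439 frames reaches minute 8, so 136 × 18 + 8 × 2 = 2464 labels have been skipped so far.
Adding those back, label number 2460991 + 2464 = 2463455 at 30 labels/s is 82115 s + 5 f = 22 h 48 min 35 s frame 5, i.e. 22:48:35;05.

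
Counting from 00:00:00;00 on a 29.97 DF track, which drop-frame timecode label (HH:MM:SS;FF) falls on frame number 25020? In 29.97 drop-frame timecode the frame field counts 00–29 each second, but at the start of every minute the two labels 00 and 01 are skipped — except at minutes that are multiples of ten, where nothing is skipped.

00:13:54;24

Ten DF minutes hold 17982 frames, so frame 25020 lies in block 1 (frames 17982–35963) with 7038 frames into that block.
The block's first minute is 1800 frames and the rest 1798 each; 7038 frames reaches minute 3, so 1 × 18 + 3 × 2 = 24 labels have been skipped so far.
Adding those back, label number 25020 + 24 = 25044 at 30 labels/s is 834 s + 24 f = 0 h 13 min 54 s frame 24, i.e. 00:13:54;24.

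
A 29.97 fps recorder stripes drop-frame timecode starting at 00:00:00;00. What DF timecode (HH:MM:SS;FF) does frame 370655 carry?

Each 10-minute DF block holds 10 × 60 × 30 − 9 × 2 = 17982 frames. 370655 ÷ 17982 → 20 full blocks, remainder 11015.
Within the partial block the first minute is 1800 frames and each further minute 1798, so 6 further minute boundaries passed. Total skipped labels = 18 × 20 + 2 × 6 = 372.
Non-drop label index = 370655 + 372 = 371027; at 30 labels/s that is 03:26:07:17, i.e. DF 03:26:07;17.

03:26:07;17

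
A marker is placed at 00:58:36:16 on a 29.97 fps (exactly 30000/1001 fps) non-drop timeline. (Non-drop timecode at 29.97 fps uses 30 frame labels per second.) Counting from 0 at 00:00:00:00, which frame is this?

Total seconds to the label: (0 × 3600 + 58 × 60 + 36) = 3516.
Frame index = 3516 × 30 + 16 = 105496.

frame 105496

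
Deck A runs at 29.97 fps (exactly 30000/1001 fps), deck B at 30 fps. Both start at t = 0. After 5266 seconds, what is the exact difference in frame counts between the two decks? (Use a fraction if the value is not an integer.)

A emits 30000/1001 × 5266 = 157980000/1001 frames; B emits 30 × 5266 = 157980.
Difference = 157980/1001 frames (≈ 157.8222); B is ahead of A.

157980/1001 frames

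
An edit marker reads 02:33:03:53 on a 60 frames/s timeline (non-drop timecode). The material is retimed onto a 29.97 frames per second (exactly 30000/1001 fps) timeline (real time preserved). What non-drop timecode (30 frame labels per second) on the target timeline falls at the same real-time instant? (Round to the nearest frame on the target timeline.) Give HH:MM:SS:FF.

02:32:54:21

Source frame index: (2×3600 + 33×60 + 3) × 60 + 53 = 551033.
Real time: 551033 / (60) = 551033/60 s.
Target frame: (551033/60) × (30000/1001) = 39359500/143 ≈ 275241.259 → 275241.
At 30 labels/s: frame 275241 → 02:32:54:21.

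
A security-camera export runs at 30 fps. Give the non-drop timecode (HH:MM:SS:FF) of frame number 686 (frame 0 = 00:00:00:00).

686 ÷ 30 = 22 full seconds, remainder 26 frames.
22 s = 0 h 0 min 22 s.
Timecode: 00:00:22:26.

00:00:22:26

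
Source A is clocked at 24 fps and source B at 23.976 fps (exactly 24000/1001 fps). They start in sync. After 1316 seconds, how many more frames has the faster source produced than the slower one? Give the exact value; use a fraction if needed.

4512/143 frames

A emits 24 × 1316 = 31584 frames; B emits 24000/1001 × 1316 = 4512000/143.
Difference = 4512/143 frames (≈ 31.5524); B is behind A.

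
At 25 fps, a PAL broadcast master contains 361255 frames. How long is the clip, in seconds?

14450.2 seconds

Running time = 361255 / (25) = 14450.2 s.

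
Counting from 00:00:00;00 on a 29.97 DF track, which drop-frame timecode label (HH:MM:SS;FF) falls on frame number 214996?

01:59:33;22

Ten DF minutes hold 17982 frames, so frame 214996 lies in block 11 (frames 197802–215783) with 17194 frames into that block.
The block's first minute is 1800 frames and the rest 1798 each; 17194 frames reaches minute 9, so 11 × 18 + 9 × 2 = 216 labels have been skipped so far.
Adding those back, label number 214996 + 216 = 215212 at 30 labels/s is 7173 s + 22 f = 1 h 59 min 33 s frame 22, i.e. 01:59:33;22.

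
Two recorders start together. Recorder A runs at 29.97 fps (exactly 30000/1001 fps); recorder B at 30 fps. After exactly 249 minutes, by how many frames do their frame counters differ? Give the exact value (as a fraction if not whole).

448200/1001 frames

249 min = 14940 s.
A emits 30000/1001 × 14940 = 448200000/1001 frames; B emits 30 × 14940 = 448200.
Difference = 448200/1001 frames (≈ 447.7522); B is ahead of A.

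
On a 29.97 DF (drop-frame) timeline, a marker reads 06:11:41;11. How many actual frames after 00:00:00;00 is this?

668373

As if non-drop at 30 labels/s: (6 × 3600 + 11 × 60 + 41) × 30 + 11 = 669041.
Minute boundaries passed: 371; those not divisible by 10: 371 − 37 = 334; dropped labels = 2 × 334 = 668.
Actual frame index = 669041 − 668 = 668373.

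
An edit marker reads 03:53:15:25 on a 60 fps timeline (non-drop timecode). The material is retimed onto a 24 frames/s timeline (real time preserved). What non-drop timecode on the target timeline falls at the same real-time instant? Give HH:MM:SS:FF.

Source frame index: (3×3600 + 53×60 + 15) × 60 + 25 = 839725.
Real time: 839725 / (60) = 167945/12 s.
Target frame: (167945/12) × (24) = 335890.
At 24 labels/s: frame 335890 → 03:53:15:10.

03:53:15:10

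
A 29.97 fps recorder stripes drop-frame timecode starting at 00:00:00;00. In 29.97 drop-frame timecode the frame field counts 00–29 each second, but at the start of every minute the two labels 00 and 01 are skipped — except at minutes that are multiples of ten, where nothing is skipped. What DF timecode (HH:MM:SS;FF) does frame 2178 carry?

00:01:12;20

Ten DF minutes hold 17982 frames, so frame 2178 lies in block 0 (frames 0–17981) with 2178 frames into that block.
The block's first minute is 1800 frames and the rest 1798 each; 2178 frames reaches minute 1, so 0 × 18 + 1 × 2 = 2 labels have been skipped so far.
Adding those back, label number 2178 + 2 = 2180 at 30 labels/s is 72 s + 20 f = 0 h 1 min 12 s frame 20, i.e. 00:01:12;20.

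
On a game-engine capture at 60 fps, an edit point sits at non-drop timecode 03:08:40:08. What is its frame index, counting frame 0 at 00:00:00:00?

679208

Total seconds to the label: (3 × 3600 + 8 × 60 + 40) = 11320.
Frame index = 11320 × 60 + 8 = 679208.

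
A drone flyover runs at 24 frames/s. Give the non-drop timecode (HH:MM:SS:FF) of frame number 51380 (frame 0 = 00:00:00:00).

51380 ÷ 24 = 2140 full seconds, remainder 20 frames.
2140 s = 0 h 35 min 40 s.
Timecode: 00:35:40:20.

00:35:40:20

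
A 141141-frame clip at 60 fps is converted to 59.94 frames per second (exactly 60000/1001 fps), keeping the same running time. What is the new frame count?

Target frames = source frames × (target rate / source rate) = 141141 × (60000/1001)/(60) = 141141 × 1000/1001 = 141000.

141000 frames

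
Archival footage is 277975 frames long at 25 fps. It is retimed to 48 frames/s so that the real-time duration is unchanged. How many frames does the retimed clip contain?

533712 frames

Target frames = source frames × (target rate / source rate) = 277975 × (48)/(25) = 277975 × 48/25 = 533712.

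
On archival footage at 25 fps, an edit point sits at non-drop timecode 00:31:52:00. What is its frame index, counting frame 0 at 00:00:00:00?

frame 47800

Total seconds to the label: (0 × 3600 + 31 × 60 + 52) = 1912.
Frame index = 1912 × 25 + 0 = 47800.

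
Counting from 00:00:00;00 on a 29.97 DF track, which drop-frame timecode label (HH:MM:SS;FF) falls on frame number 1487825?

Ten DF minutes hold 17982 frames, so frame 1487825 lies in block 82 (frames 1474524–1492505) with 13301 frames into that block.
The block's first minute is 1800 frames and the rest 1798 each; 13301 frames reaches minute 7, so 82 × 18 + 7 × 2 = 1490 labels have been skipped so far.
Adding those back, label number 1487825 + 1490 = 1489315 at 30 labels/s is 49643 s + 25 f = 13 h 47 min 23 s frame 25, i.e. 13:47:23;25.

13:47:23;25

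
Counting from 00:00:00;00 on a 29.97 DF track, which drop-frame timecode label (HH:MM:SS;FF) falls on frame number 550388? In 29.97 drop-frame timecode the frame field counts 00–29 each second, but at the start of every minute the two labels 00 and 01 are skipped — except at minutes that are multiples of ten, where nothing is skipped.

Ten DF minutes hold 17982 frames, so frame 550388 lies in block 30 (frames 539460–557441) with 10928 frames into that block.
The block's first minute is 1800 frames and the rest 1798 each; 10928 frames reaches minute 6, so 30 × 18 + 6 × 2 = 552 labels have been skipped so far.
Adding those back, label number 550388 + 552 = 550940 at 30 labels/s is 18364 s + 20 f = 5 h 6 min 4 s frame 20, i.e. 05:06:04;20.

05:06:04;20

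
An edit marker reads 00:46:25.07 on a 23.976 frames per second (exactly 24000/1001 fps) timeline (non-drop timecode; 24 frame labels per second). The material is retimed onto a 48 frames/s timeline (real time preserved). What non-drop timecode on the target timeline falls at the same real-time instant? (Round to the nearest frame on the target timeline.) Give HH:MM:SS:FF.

Source frame index: (0×3600 + 46×60 + 25) × 24 + 7 = 66847.
Real time: 66847 / (24000/1001) = 66913847/24000 s.
Target frame: (66913847/24000) × (48) = 66913847/500 ≈ 133827.694 → 133828.
At 48 labels/s: frame 133828 → 00:46:28:04.

00:46:28:04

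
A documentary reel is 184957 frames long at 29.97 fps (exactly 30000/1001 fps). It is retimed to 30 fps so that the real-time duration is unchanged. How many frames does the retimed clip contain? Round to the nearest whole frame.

185142 frames

Frames at target rate = 184957 × (30) / (30000/1001) = 185141957/1000 ≈ 185141.957.
Nearest whole frame: 185142.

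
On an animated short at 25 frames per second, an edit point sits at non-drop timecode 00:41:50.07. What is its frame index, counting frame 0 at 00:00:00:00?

Total seconds to the label: (0 × 3600 + 41 × 60 + 50) = 2510.
Frame index = 2510 × 25 + 7 = 62757.

62757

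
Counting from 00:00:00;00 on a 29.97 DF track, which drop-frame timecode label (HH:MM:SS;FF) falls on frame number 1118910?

10:22:14;10

Each 10-minute DF block holds 10 × 60 × 30 − 9 × 2 = 17982 frames. 1118910 ÷ 17982 → 62 full blocks, remainder 4026.
Within the partial block the first minute is 1800 frames and each further minute 1798, so 2 further minute boundaries passed. Total skipped labels = 18 × 62 + 2 × 2 = 1120.
Non-drop label index = 1118910 + 1120 = 1120030; at 30 labels/s that is 10:22:14:10, i.e. DF 10:22:14;10.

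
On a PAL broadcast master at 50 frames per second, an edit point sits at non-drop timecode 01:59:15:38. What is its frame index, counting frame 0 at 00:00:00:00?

357788

Total seconds to the label: (1 × 3600 + 59 × 60 + 15) = 7155.
Frame index = 7155 × 50 + 38 = 357788.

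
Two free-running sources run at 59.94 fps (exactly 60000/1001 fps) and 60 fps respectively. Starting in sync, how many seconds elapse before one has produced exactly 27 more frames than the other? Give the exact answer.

The gap grows by |60 − 60000/1001| = 60/1001 frames per second.
Time for a 27-frame gap: 27 ÷ (60/1001) = 450.45 s.

450.45 seconds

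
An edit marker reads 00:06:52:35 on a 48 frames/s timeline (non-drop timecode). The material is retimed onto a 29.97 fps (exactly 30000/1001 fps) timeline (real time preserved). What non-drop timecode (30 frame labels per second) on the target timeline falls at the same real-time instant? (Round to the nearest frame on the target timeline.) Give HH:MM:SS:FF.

00:06:52:10

Source frame index: (0×3600 + 6×60 + 52) × 48 + 35 = 19811.
Real time: 19811 / (48) = 19811/48 s.
Target frame: (19811/48) × (30000/1001) = 1125625/91 ≈ 12369.505 → 12370.
At 30 labels/s: frame 12370 → 00:06:52:10.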